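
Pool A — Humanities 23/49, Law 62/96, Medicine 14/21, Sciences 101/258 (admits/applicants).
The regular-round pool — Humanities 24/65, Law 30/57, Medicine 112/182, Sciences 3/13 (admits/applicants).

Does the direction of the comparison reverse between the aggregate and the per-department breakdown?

Yes

Humanities: Pool A 23/49 = 46.9%, the regular-round pool 24/65 = 36.9% → Pool A
Law: Pool A 62/96 = 64.6%, the regular-round pool 30/57 = 52.6% → Pool A
Medicine: Pool A 14/21 = 66.7%, the regular-round pool 112/182 = 61.5% → Pool A
Sciences: Pool A 101/258 = 39.1%, the regular-round pool 3/13 = 23.1% → Pool A
Overall: Pool A 200/424 = 47.2%, the regular-round pool 169/317 = 53.3% → the regular-round pool
Pool A wins each department group but the regular-round pool wins overall — the comparison reverses. Pool A's applicants skew toward Sciences, which has a lower base rate.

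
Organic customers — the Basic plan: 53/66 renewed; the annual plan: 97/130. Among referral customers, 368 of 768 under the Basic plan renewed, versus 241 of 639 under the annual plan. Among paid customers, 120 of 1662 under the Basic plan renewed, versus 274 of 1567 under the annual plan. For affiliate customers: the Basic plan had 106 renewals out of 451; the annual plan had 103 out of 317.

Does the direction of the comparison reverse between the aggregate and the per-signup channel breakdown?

Organic: the Basic plan 53/66 = 80.3%, the annual plan 97/130 = 74.6% → the Basic plan
Referral: the Basic plan 368/768 = 47.9%, the annual plan 241/639 = 37.7% → the Basic plan
Paid: the Basic plan 120/1662 = 7.2%, the annual plan 274/1567 = 17.5% → the annual plan
Affiliate: the Basic plan 106/451 = 23.5%, the annual plan 103/317 = 32.5% → the annual plan
Overall: the Basic plan 647/2947 = 22.0%, the annual plan 715/2653 = 27.0% → the annual plan
Neither sweeps: the Basic plan wins 2 of 4 groups, the annual plan wins 2. The annual plan wins overall but not every group — no Simpson reversal.

No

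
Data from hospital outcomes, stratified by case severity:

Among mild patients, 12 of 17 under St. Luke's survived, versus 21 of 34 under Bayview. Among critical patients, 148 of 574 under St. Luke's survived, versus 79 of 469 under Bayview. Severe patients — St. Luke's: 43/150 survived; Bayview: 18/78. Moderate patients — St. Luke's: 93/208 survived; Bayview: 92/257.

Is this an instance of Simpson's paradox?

Mild: St. Luke's 12/17 = 70.6%, Bayview 21/34 = 61.8% → St. Luke's
Critical: St. Luke's 148/574 = 25.8%, Bayview 79/469 = 16.8% → St. Luke's
Severe: St. Luke's 43/150 = 28.7%, Bayview 18/78 = 23.1% → St. Luke's
Moderate: St. Luke's 93/208 = 44.7%, Bayview 92/257 = 35.8% → St. Luke's
Overall: St. Luke's 296/949 = 31.2%, Bayview 210/838 = 25.1% → St. Luke's
St. Luke's wins overall and in every case group — no reversal.

No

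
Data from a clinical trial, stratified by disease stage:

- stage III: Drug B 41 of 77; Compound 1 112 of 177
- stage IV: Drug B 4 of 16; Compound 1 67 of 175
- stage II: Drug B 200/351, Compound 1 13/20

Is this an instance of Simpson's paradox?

Yes

Stage III: Drug B 41/77 = 53.2%, Compound 1 112/177 = 63.3% → Compound 1
Stage IV: Drug B 4/16 = 25.0%, Compound 1 67/175 = 38.3% → Compound 1
Stage II: Drug B 200/351 = 57.0%, Compound 1 13/20 = 65.0% → Compound 1
Overall: Drug B 245/444 = 55.2%, Compound 1 192/372 = 51.6% → Drug B
Compound 1 wins each disease group but Drug B wins overall — the comparison reverses. Compound 1's patients skew toward stage IV, which has a lower base rate.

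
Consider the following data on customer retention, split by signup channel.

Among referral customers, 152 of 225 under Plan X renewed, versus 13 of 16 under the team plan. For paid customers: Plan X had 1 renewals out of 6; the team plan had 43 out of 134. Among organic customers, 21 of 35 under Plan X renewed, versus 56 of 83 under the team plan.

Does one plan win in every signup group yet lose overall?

Referral: Plan X 152/225 = 67.6%, the team plan 13/16 = 81.2% → the team plan
Paid: Plan X 1/6 = 16.7%, the team plan 43/134 = 32.1% → the team plan
Organic: Plan X 21/35 = 60.0%, the team plan 56/83 = 67.5% → the team plan
Overall: Plan X 174/266 = 65.4%, the team plan 112/233 = 48.1% → Plan X
The team plan wins each signup group but Plan X wins overall — the comparison reverses. The team plan's customers skew toward paid, which has a lower base rate.

Yes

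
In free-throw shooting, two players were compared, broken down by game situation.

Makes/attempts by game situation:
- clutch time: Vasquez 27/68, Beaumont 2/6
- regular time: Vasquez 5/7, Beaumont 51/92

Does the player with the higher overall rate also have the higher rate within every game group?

Clutch time: Vasquez 27/68 = 39.7%, Beaumont 2/6 = 33.3% → Vasquez
Regular time: Vasquez 5/7 = 71.4%, Beaumont 51/92 = 55.4% → Vasquez
Overall: Vasquez 32/75 = 42.7%, Beaumont 53/98 = 54.1% → Beaumont
Vasquez wins each game group but Beaumont wins overall — the comparison reverses. Vasquez's attempts skew toward clutch time, which has a lower base rate.

No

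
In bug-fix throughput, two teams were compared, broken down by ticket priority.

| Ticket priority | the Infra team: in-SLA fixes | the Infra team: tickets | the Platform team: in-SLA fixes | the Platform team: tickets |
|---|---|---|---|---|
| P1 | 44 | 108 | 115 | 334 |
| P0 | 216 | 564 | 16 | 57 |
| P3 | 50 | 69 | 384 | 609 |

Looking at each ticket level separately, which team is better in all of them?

P1: the Infra team 44/108 = 40.7%, the Platform team 115/334 = 34.4% → the Infra team
P0: the Infra team 216/564 = 38.3%, the Platform team 16/57 = 28.1% → the Infra team
P3: the Infra team 50/69 = 72.5%, the Platform team 384/609 = 63.1% → the Infra team
The Infra team has the higher rate in all 3 groups.

the Infra team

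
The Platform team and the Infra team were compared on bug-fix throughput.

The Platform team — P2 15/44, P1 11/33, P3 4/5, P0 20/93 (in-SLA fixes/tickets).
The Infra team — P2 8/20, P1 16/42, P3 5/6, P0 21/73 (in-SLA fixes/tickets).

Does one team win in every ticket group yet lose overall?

No

P2: the Platform team 15/44 = 34.1%, the Infra team 8/20 = 40.0% → the Infra team
P1: the Platform team 11/33 = 33.3%, the Infra team 16/42 = 38.1% → the Infra team
P3: the Platform team 4/5 = 80.0%, the Infra team 5/6 = 83.3% → the Infra team
P0: the Platform team 20/93 = 21.5%, the Infra team 21/73 = 28.8% → the Infra team
Overall: the Platform team 50/175 = 28.6%, the Infra team 50/141 = 35.5% → the Infra team
The Infra team wins overall and in every ticket group — no reversal.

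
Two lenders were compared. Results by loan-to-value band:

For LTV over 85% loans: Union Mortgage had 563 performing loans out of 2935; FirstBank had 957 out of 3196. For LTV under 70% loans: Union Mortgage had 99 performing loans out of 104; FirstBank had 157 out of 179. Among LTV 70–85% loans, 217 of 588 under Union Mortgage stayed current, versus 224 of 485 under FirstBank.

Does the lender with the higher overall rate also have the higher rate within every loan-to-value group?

No

LTV over 85%: Union Mortgage 563/2935 = 19.2%, FirstBank 957/3196 = 29.9% → FirstBank
LTV under 70%: Union Mortgage 99/104 = 95.2%, FirstBank 157/179 = 87.7% → Union Mortgage
LTV 70–85%: Union Mortgage 217/588 = 36.9%, FirstBank 224/485 = 46.2% → FirstBank
Overall: Union Mortgage 879/3627 = 24.2%, FirstBank 1338/3860 = 34.7% → FirstBank
Neither sweeps: Union Mortgage wins 1 of 3 groups, FirstBank wins 2. FirstBank wins overall but not every group — no Simpson reversal.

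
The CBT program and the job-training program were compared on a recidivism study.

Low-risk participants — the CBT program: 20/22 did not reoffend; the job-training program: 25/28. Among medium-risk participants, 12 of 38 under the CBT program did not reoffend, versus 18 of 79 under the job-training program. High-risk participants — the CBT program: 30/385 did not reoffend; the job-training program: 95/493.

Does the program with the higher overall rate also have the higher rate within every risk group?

Low-risk: the CBT program 20/22 = 90.9%, the job-training program 25/28 = 89.3% → the CBT program
Medium-risk: the CBT program 12/38 = 31.6%, the job-training program 18/79 = 22.8% → the CBT program
High-risk: the CBT program 30/385 = 7.8%, the job-training program 95/493 = 19.3% → the job-training program
Overall: the CBT program 62/445 = 13.9%, the job-training program 138/600 = 23.0% → the job-training program
Neither sweeps: the CBT program wins 2 of 3 groups, the job-training program wins 1. The job-training program wins overall but not every group — no Simpson reversal.

No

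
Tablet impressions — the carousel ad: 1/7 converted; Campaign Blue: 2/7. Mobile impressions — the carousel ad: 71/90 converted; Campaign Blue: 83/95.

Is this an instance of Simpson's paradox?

Tablet: the carousel ad 1/7 = 14.3%, Campaign Blue 2/7 = 28.6% → Campaign Blue
Mobile: the carousel ad 71/90 = 78.9%, Campaign Blue 83/95 = 87.4% → Campaign Blue
Overall: the carousel ad 72/97 = 74.2%, Campaign Blue 85/102 = 83.3% → Campaign Blue
Campaign Blue wins overall and in every device group — no reversal.

No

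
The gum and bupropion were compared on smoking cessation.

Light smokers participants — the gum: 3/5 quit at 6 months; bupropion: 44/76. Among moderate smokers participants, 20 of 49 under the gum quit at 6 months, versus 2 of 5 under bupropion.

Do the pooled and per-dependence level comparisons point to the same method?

No

Light smokers: the gum 3/5 = 60.0%, bupropion 44/76 = 57.9% → the gum
Moderate smokers: the gum 20/49 = 40.8%, bupropion 2/5 = 40.0% → the gum
Overall: the gum 23/54 = 42.6%, bupropion 46/81 = 56.8% → bupropion
The gum wins each dependence group but bupropion wins overall — the comparison reverses. The gum's participants skew toward moderate smokers, which has a lower base rate.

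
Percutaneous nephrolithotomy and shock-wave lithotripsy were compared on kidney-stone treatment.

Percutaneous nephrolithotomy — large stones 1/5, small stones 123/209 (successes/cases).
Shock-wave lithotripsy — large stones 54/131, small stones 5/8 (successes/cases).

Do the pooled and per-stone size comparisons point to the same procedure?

Large stones: percutaneous nephrolithotomy 1/5 = 20.0%, shock-wave lithotripsy 54/131 = 41.2% → shock-wave lithotripsy
Small stones: percutaneous nephrolithotomy 123/209 = 58.9%, shock-wave lithotripsy 5/8 = 62.5% → shock-wave lithotripsy
Overall: percutaneous nephrolithotomy 124/214 = 57.9%, shock-wave lithotripsy 59/139 = 42.4% → percutaneous nephrolithotomy
Shock-wave lithotripsy wins each stone group but percutaneous nephrolithotomy wins overall — the comparison reverses. Shock-wave lithotripsy's cases skew toward large stones, which has a lower base rate.

No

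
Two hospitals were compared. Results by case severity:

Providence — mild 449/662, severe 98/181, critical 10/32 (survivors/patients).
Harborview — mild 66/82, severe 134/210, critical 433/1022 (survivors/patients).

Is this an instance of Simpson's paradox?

Mild: Providence 449/662 = 67.8%, Harborview 66/82 = 80.5% → Harborview
Severe: Providence 98/181 = 54.1%, Harborview 134/210 = 63.8% → Harborview
Critical: Providence 10/32 = 31.2%, Harborview 433/1022 = 42.4% → Harborview
Overall: Providence 557/875 = 63.7%, Harborview 633/1314 = 48.2% → Providence
Harborview wins each case group but Providence wins overall — the comparison reverses. Harborview's patients skew toward critical, which has a lower base rate.

Yes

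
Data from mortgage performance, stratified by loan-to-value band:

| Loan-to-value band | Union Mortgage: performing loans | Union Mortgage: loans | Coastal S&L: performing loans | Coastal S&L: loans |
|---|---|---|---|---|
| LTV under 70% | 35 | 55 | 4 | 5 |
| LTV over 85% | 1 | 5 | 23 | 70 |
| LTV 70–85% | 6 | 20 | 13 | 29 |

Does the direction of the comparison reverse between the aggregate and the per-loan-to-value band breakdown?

Yes

LTV under 70%: Union Mortgage 35/55 = 63.6%, Coastal S&L 4/5 = 80.0% → Coastal S&L
LTV over 85%: Union Mortgage 1/5 = 20.0%, Coastal S&L 23/70 = 32.9% → Coastal S&L
LTV 70–85%: Union Mortgage 6/20 = 30.0%, Coastal S&L 13/29 = 44.8% → Coastal S&L
Overall: Union Mortgage 42/80 = 52.5%, Coastal S&L 40/104 = 38.5% → Union Mortgage
Coastal S&L wins each loan-to-value group but Union Mortgage wins overall — the comparison reverses. Coastal S&L's loans skew toward LTV over 85%, which has a lower base rate.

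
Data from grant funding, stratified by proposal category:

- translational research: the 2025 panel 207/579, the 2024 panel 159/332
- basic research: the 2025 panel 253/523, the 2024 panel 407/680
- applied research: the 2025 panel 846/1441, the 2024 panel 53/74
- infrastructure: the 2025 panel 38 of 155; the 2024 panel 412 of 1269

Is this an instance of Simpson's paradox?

Translational research: the 2025 panel 207/579 = 35.8%, the 2024 panel 159/332 = 47.9% → the 2024 panel
Basic research: the 2025 panel 253/523 = 48.4%, the 2024 panel 407/680 = 59.9% → the 2024 panel
Applied research: the 2025 panel 846/1441 = 58.7%, the 2024 panel 53/74 = 71.6% → the 2024 panel
Infrastructure: the 2025 panel 38/155 = 24.5%, the 2024 panel 412/1269 = 32.5% → the 2024 panel
Overall: the 2025 panel 1344/2698 = 49.8%, the 2024 panel 1031/2355 = 43.8% → the 2025 panel
The 2024 panel wins each proposal group but the 2025 panel wins overall — the comparison reverses. The 2024 panel's proposals skew toward infrastructure, which has a lower base rate.

Yes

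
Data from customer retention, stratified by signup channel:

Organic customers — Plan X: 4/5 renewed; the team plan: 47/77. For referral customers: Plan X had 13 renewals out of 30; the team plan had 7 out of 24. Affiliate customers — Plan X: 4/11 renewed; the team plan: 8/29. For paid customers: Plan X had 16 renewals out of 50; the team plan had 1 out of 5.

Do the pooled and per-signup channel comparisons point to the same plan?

No

Organic: Plan X 4/5 = 80.0%, the team plan 47/77 = 61.0% → Plan X
Referral: Plan X 13/30 = 43.3%, the team plan 7/24 = 29.2% → Plan X
Affiliate: Plan X 4/11 = 36.4%, the team plan 8/29 = 27.6% → Plan X
Paid: Plan X 16/50 = 32.0%, the team plan 1/5 = 20.0% → Plan X
Overall: Plan X 37/96 = 38.5%, the team plan 63/135 = 46.7% → the team plan
Plan X wins each signup group but the team plan wins overall — the comparison reverses. Plan X's customers skew toward paid, which has a lower base rate.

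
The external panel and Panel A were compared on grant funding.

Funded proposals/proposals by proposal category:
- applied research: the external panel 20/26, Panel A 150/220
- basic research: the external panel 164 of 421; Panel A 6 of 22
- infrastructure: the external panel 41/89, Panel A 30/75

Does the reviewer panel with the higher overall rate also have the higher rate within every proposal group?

Applied research: the external panel 20/26 = 76.9%, Panel A 150/220 = 68.2% → the external panel
Basic research: the external panel 164/421 = 39.0%, Panel A 6/22 = 27.3% → the external panel
Infrastructure: the external panel 41/89 = 46.1%, Panel A 30/75 = 40.0% → the external panel
Overall: the external panel 225/536 = 42.0%, Panel A 186/317 = 58.7% → Panel A
The external panel wins each proposal group but Panel A wins overall — the comparison reverses. The external panel's proposals skew toward basic research, which has a lower base rate.

No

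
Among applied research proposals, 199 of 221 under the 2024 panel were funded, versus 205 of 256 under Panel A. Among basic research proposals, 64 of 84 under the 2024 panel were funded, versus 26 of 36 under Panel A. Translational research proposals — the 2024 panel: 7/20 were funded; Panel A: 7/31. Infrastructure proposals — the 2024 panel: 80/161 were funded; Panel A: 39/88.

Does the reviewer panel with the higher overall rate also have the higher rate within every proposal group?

Applied research: the 2024 panel 199/221 = 90.0%, Panel A 205/256 = 80.1% → the 2024 panel
Basic research: the 2024 panel 64/84 = 76.2%, Panel A 26/36 = 72.2% → the 2024 panel
Translational research: the 2024 panel 7/20 = 35.0%, Panel A 7/31 = 22.6% → the 2024 panel
Infrastructure: the 2024 panel 80/161 = 49.7%, Panel A 39/88 = 44.3% → the 2024 panel
Overall: the 2024 panel 350/486 = 72.0%, Panel A 277/411 = 67.4% → the 2024 panel
The 2024 panel wins overall and in every proposal group — no reversal.

Yes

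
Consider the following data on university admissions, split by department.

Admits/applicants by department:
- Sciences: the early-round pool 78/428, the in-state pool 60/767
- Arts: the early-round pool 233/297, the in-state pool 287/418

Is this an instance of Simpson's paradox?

No

Sciences: the early-round pool 78/428 = 18.2%, the in-state pool 60/767 = 7.8% → the early-round pool
Arts: the early-round pool 233/297 = 78.5%, the in-state pool 287/418 = 68.7% → the early-round pool
Overall: the early-round pool 311/725 = 42.9%, the in-state pool 347/1185 = 29.3% → the early-round pool
The early-round pool wins overall and in every department group — no reversal.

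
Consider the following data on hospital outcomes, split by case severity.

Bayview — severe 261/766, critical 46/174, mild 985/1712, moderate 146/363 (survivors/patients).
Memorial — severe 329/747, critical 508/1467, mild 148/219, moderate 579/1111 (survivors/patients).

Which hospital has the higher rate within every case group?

Severe: Bayview 261/766 = 34.1%, Memorial 329/747 = 44.0% → Memorial
Critical: Bayview 46/174 = 26.4%, Memorial 508/1467 = 34.6% → Memorial
Mild: Bayview 985/1712 = 57.5%, Memorial 148/219 = 67.6% → Memorial
Moderate: Bayview 146/363 = 40.2%, Memorial 579/1111 = 52.1% → Memorial
Memorial has the higher rate in all 4 groups.

Memorial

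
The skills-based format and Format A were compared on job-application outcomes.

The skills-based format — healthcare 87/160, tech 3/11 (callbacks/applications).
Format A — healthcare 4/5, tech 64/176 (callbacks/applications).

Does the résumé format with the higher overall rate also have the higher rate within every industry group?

Healthcare: the skills-based format 87/160 = 54.4%, Format A 4/5 = 80.0% → Format A
Tech: the skills-based format 3/11 = 27.3%, Format A 64/176 = 36.4% → Format A
Overall: the skills-based format 90/171 = 52.6%, Format A 68/181 = 37.6% → the skills-based format
Format A wins each industry group but the skills-based format wins overall — the comparison reverses. Format A's applications skew toward tech, which has a lower base rate.

No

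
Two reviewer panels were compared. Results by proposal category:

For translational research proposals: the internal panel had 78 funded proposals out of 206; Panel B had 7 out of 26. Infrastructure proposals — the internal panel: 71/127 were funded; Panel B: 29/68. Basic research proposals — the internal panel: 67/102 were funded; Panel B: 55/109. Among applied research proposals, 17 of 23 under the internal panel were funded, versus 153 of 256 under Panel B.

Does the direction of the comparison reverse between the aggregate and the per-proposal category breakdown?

Translational research: the internal panel 78/206 = 37.9%, Panel B 7/26 = 26.9% → the internal panel
Infrastructure: the internal panel 71/127 = 55.9%, Panel B 29/68 = 42.6% → the internal panel
Basic research: the internal panel 67/102 = 65.7%, Panel B 55/109 = 50.5% → the internal panel
Applied research: the internal panel 17/23 = 73.9%, Panel B 153/256 = 59.8% → the internal panel
Overall: the internal panel 233/458 = 50.9%, Panel B 244/459 = 53.2% → Panel B
The internal panel wins each proposal group but Panel B wins overall — the comparison reverses. The internal panel's proposals skew toward translational research, which has a lower base rate.

Yes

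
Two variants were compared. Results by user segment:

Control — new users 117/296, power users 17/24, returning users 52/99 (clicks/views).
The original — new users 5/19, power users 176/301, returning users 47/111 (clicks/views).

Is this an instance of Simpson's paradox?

New users: Control 117/296 = 39.5%, the original 5/19 = 26.3% → Control
Power users: Control 17/24 = 70.8%, the original 176/301 = 58.5% → Control
Returning users: Control 52/99 = 52.5%, the original 47/111 = 42.3% → Control
Overall: Control 186/419 = 44.4%, the original 228/431 = 52.9% → the original
Control wins each user group but the original wins overall — the comparison reverses. Control's views skew toward new users, which has a lower base rate.

Yes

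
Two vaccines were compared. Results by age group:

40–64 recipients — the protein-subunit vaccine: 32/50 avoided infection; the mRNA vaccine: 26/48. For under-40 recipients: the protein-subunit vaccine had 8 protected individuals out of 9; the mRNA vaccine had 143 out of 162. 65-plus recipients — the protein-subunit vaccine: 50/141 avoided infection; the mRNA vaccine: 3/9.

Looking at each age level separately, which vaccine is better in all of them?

40–64: the protein-subunit vaccine 32/50 = 64.0%, the mRNA vaccine 26/48 = 54.2% → the protein-subunit vaccine
Under-40: the protein-subunit vaccine 8/9 = 88.9%, the mRNA vaccine 143/162 = 88.3% → the protein-subunit vaccine
65-plus: the protein-subunit vaccine 50/141 = 35.5%, the mRNA vaccine 3/9 = 33.3% → the protein-subunit vaccine
The protein-subunit vaccine has the higher rate in all 3 groups.

the protein-subunit vaccine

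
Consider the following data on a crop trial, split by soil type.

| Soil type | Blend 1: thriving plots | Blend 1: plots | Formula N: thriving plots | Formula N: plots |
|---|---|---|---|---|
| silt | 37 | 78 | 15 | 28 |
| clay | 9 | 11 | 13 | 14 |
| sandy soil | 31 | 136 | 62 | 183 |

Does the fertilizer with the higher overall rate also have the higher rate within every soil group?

Yes

Silt: Blend 1 37/78 = 47.4%, Formula N 15/28 = 53.6% → Formula N
Clay: Blend 1 9/11 = 81.8%, Formula N 13/14 = 92.9% → Formula N
Sandy soil: Blend 1 31/136 = 22.8%, Formula N 62/183 = 33.9% → Formula N
Overall: Blend 1 77/225 = 34.2%, Formula N 90/225 = 40.0% → Formula N
Formula N wins overall and in every soil group — no reversal.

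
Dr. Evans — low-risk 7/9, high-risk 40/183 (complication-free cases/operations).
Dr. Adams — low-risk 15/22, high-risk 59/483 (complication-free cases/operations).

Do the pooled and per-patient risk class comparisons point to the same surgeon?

Low-risk: Dr. Evans 7/9 = 77.8%, Dr. Adams 15/22 = 68.2% → Dr. Evans
High-risk: Dr. Evans 40/183 = 21.9%, Dr. Adams 59/483 = 12.2% → Dr. Evans
Overall: Dr. Evans 47/192 = 24.5%, Dr. Adams 74/505 = 14.7% → Dr. Evans
Dr. Evans wins overall and in every patient risk group — no reversal.

Yes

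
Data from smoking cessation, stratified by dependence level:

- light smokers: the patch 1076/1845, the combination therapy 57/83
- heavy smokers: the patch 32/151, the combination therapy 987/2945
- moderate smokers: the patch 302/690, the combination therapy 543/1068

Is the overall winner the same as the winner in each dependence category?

No

Light smokers: the patch 1076/1845 = 58.3%, the combination therapy 57/83 = 68.7% → the combination therapy
Heavy smokers: the patch 32/151 = 21.2%, the combination therapy 987/2945 = 33.5% → the combination therapy
Moderate smokers: the patch 302/690 = 43.8%, the combination therapy 543/1068 = 50.8% → the combination therapy
Overall: the patch 1410/2686 = 52.5%, the combination therapy 1587/4096 = 38.7% → the patch
The combination therapy wins each dependence group but the patch wins overall — the comparison reverses. The combination therapy's participants skew toward heavy smokers, which has a lower base rate.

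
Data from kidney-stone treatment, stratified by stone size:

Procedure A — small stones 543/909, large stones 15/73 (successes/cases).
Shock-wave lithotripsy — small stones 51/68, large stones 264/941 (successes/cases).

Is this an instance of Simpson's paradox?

Small stones: Procedure A 543/909 = 59.7%, shock-wave lithotripsy 51/68 = 75.0% → shock-wave lithotripsy
Large stones: Procedure A 15/73 = 20.5%, shock-wave lithotripsy 264/941 = 28.1% → shock-wave lithotripsy
Overall: Procedure A 558/982 = 56.8%, shock-wave lithotripsy 315/1009 = 31.2% → Procedure A
Shock-wave lithotripsy wins each stone group but Procedure A wins overall — the comparison reverses. Shock-wave lithotripsy's cases skew toward large stones, which has a lower base rate.

Yes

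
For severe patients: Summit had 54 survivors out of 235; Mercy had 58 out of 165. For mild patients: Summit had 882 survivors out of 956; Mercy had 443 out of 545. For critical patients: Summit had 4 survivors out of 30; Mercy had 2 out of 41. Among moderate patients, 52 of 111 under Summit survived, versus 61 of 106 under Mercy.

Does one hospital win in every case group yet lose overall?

No

Severe: Summit 54/235 = 23.0%, Mercy 58/165 = 35.2% → Mercy
Mild: Summit 882/956 = 92.3%, Mercy 443/545 = 81.3% → Summit
Critical: Summit 4/30 = 13.3%, Mercy 2/41 = 4.9% → Summit
Moderate: Summit 52/111 = 46.8%, Mercy 61/106 = 57.5% → Mercy
Overall: Summit 992/1332 = 74.5%, Mercy 564/857 = 65.8% → Summit
Neither sweeps: Summit wins 2 of 4 groups, Mercy wins 2. Summit wins overall but not every group — no Simpson reversal.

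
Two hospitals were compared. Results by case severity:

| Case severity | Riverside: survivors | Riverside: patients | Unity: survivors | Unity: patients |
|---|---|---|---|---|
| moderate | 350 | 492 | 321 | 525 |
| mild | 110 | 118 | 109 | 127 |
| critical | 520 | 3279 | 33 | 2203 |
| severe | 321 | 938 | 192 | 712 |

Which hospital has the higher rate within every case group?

Moderate: Riverside 350/492 = 71.1%, Unity 321/525 = 61.1% → Riverside
Mild: Riverside 110/118 = 93.2%, Unity 109/127 = 85.8% → Riverside
Critical: Riverside 520/3279 = 15.9%, Unity 33/2203 = 1.5% → Riverside
Severe: Riverside 321/938 = 34.2%, Unity 192/712 = 27.0% → Riverside
Riverside has the higher rate in all 4 groups.

Riverside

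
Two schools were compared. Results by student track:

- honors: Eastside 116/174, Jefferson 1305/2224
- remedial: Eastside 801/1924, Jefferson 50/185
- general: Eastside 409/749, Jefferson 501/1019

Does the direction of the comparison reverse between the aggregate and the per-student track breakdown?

Yes

Honors: Eastside 116/174 = 66.7%, Jefferson 1305/2224 = 58.7% → Eastside
Remedial: Eastside 801/1924 = 41.6%, Jefferson 50/185 = 27.0% → Eastside
General: Eastside 409/749 = 54.6%, Jefferson 501/1019 = 49.2% → Eastside
Overall: Eastside 1326/2847 = 46.6%, Jefferson 1856/3428 = 54.1% → Jefferson
Eastside wins each student group but Jefferson wins overall — the comparison reverses. Eastside's students skew toward remedial, which has a lower base rate.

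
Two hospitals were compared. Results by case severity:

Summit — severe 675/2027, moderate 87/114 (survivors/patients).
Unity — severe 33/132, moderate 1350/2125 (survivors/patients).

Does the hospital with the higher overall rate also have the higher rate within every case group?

Severe: Summit 675/2027 = 33.3%, Unity 33/132 = 25.0% → Summit
Moderate: Summit 87/114 = 76.3%, Unity 1350/2125 = 63.5% → Summit
Overall: Summit 762/2141 = 35.6%, Unity 1383/2257 = 61.3% → Unity
Summit wins each case group but Unity wins overall — the comparison reverses. Summit's patients skew toward severe, which has a lower base rate.

No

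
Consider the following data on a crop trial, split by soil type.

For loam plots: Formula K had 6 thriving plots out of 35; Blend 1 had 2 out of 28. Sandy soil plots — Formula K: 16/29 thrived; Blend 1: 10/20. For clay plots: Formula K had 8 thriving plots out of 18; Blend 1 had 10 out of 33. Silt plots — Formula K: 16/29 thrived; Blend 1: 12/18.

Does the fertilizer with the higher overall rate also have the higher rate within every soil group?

No

Loam: Formula K 6/35 = 17.1%, Blend 1 2/28 = 7.1% → Formula K
Sandy soil: Formula K 16/29 = 55.2%, Blend 1 10/20 = 50.0% → Formula K
Clay: Formula K 8/18 = 44.4%, Blend 1 10/33 = 30.3% → Formula K
Silt: Formula K 16/29 = 55.2%, Blend 1 12/18 = 66.7% → Blend 1
Overall: Formula K 46/111 = 41.4%, Blend 1 34/99 = 34.3% → Formula K
Neither sweeps: Formula K wins 3 of 4 groups, Blend 1 wins 1. Formula K wins overall but not every group — no Simpson reversal.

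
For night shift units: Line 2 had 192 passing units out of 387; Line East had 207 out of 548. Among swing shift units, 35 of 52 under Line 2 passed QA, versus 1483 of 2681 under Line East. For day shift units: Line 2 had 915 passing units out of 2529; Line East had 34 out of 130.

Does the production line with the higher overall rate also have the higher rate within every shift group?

No

Night shift: Line 2 192/387 = 49.6%, Line East 207/548 = 37.8% → Line 2
Swing shift: Line 2 35/52 = 67.3%, Line East 1483/2681 = 55.3% → Line 2
Day shift: Line 2 915/2529 = 36.2%, Line East 34/130 = 26.2% → Line 2
Overall: Line 2 1142/2968 = 38.5%, Line East 1724/3359 = 51.3% → Line East
Line 2 wins each shift group but Line East wins overall — the comparison reverses. Line 2's units skew toward day shift, which has a lower base rate.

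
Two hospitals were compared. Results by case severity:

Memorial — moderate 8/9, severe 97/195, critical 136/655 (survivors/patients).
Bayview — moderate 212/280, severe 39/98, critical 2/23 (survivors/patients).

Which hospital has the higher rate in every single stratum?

Moderate: Memorial 8/9 = 88.9%, Bayview 212/280 = 75.7% → Memorial
Severe: Memorial 97/195 = 49.7%, Bayview 39/98 = 39.8% → Memorial
Critical: Memorial 136/655 = 20.8%, Bayview 2/23 = 8.7% → Memorial
Memorial has the higher rate in all 3 groups.

Memorial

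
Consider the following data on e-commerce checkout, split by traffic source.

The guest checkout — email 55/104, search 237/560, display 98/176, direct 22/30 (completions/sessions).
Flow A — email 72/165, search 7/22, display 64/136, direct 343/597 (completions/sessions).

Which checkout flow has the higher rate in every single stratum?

Email: the guest checkout 55/104 = 52.9%, Flow A 72/165 = 43.6% → the guest checkout
Search: the guest checkout 237/560 = 42.3%, Flow A 7/22 = 31.8% → the guest checkout
Display: the guest checkout 98/176 = 55.7%, Flow A 64/136 = 47.1% → the guest checkout
Direct: the guest checkout 22/30 = 73.3%, Flow A 343/597 = 57.5% → the guest checkout
The guest checkout has the higher rate in all 4 groups.

the guest checkout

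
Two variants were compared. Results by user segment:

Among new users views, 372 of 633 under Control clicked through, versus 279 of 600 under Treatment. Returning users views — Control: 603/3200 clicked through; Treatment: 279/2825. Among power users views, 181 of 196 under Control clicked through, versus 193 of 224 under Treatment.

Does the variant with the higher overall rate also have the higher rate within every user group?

Yes

New users: Control 372/633 = 58.8%, Treatment 279/600 = 46.5% → Control
Returning users: Control 603/3200 = 18.8%, Treatment 279/2825 = 9.9% → Control
Power users: Control 181/196 = 92.3%, Treatment 193/224 = 86.2% → Control
Overall: Control 1156/4029 = 28.7%, Treatment 751/3649 = 20.6% → Control
Control wins overall and in every user group — no reversal.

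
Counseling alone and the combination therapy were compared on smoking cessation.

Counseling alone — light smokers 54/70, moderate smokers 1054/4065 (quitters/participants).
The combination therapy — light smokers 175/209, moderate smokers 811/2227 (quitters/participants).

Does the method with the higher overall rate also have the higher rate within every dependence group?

Yes

Light smokers: counseling alone 54/70 = 77.1%, the combination therapy 175/209 = 83.7% → the combination therapy
Moderate smokers: counseling alone 1054/4065 = 25.9%, the combination therapy 811/2227 = 36.4% → the combination therapy
Overall: counseling alone 1108/4135 = 26.8%, the combination therapy 986/2436 = 40.5% → the combination therapy
The combination therapy wins overall and in every dependence group — no reversal.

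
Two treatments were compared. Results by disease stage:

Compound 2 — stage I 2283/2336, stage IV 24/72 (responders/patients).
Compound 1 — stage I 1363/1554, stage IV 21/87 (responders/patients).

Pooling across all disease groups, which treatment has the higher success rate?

Compound 2

Stage I: Compound 2 2283/2336 = 97.7%, Compound 1 1363/1554 = 87.7% → Compound 2
Stage IV: Compound 2 24/72 = 33.3%, Compound 1 21/87 = 24.1% → Compound 2
Overall: Compound 2 2307/2408 = 95.8%, Compound 1 1384/1641 = 84.3% → Compound 2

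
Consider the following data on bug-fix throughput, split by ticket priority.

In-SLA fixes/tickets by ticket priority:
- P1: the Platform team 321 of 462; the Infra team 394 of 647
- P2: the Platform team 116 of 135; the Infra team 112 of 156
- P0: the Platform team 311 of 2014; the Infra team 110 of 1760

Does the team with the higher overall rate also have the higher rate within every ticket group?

P1: the Platform team 321/462 = 69.5%, the Infra team 394/647 = 60.9% → the Platform team
P2: the Platform team 116/135 = 85.9%, the Infra team 112/156 = 71.8% → the Platform team
P0: the Platform team 311/2014 = 15.4%, the Infra team 110/1760 = 6.2% → the Platform team
Overall: the Platform team 748/2611 = 28.6%, the Infra team 616/2563 = 24.0% → the Platform team
The Platform team wins overall and in every ticket group — no reversal.

Yes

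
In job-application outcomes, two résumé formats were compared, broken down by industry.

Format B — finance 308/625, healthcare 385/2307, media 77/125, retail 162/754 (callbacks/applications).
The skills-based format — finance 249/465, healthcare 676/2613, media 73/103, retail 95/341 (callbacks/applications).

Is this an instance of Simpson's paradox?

Finance: Format B 308/625 = 49.3%, the skills-based format 249/465 = 53.5% → the skills-based format
Healthcare: Format B 385/2307 = 16.7%, the skills-based format 676/2613 = 25.9% → the skills-based format
Media: Format B 77/125 = 61.6%, the skills-based format 73/103 = 70.9% → the skills-based format
Retail: Format B 162/754 = 21.5%, the skills-based format 95/341 = 27.9% → the skills-based format
Overall: Format B 932/3811 = 24.5%, the skills-based format 1093/3522 = 31.0% → the skills-based format
The skills-based format wins overall and in every industry group — no reversal.

No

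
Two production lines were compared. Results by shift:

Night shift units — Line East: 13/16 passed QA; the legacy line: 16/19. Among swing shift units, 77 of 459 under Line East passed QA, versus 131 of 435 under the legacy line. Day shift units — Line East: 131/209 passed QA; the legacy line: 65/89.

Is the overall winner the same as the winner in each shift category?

Yes

Night shift: Line East 13/16 = 81.2%, the legacy line 16/19 = 84.2% → the legacy line
Swing shift: Line East 77/459 = 16.8%, the legacy line 131/435 = 30.1% → the legacy line
Day shift: Line East 131/209 = 62.7%, the legacy line 65/89 = 73.0% → the legacy line
Overall: Line East 221/684 = 32.3%, the legacy line 212/543 = 39.0% → the legacy line
The legacy line wins overall and in every shift group — no reversal.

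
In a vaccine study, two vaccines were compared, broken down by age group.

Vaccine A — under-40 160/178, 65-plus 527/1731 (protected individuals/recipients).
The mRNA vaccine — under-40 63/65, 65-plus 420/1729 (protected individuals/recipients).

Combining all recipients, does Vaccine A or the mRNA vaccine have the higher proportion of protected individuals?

Under-40: Vaccine A 160/178 = 89.9%, the mRNA vaccine 63/65 = 96.9% → the mRNA vaccine
65-plus: Vaccine A 527/1731 = 30.4%, the mRNA vaccine 420/1729 = 24.3% → Vaccine A
Overall: Vaccine A 687/1909 = 36.0%, the mRNA vaccine 483/1794 = 26.9% → Vaccine A
(Neither sweeps every age group, but Vaccine A has the higher pooled rate.)

Vaccine A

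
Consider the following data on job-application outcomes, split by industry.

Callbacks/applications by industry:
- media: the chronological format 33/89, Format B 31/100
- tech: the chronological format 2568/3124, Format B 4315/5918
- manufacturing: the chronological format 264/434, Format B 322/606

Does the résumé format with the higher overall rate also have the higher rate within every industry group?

Yes

Media: the chronological format 33/89 = 37.1%, Format B 31/100 = 31.0% → the chronological format
Tech: the chronological format 2568/3124 = 82.2%, Format B 4315/5918 = 72.9% → the chronological format
Manufacturing: the chronological format 264/434 = 60.8%, Format B 322/606 = 53.1% → the chronological format
Overall: the chronological format 2865/3647 = 78.6%, Format B 4668/6624 = 70.5% → the chronological format
The chronological format wins overall and in every industry group — no reversal.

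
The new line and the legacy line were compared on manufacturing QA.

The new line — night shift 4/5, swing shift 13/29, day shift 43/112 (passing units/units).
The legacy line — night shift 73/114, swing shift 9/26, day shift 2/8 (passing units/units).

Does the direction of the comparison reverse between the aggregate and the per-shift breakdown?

Night shift: the new line 4/5 = 80.0%, the legacy line 73/114 = 64.0% → the new line
Swing shift: the new line 13/29 = 44.8%, the legacy line 9/26 = 34.6% → the new line
Day shift: the new line 43/112 = 38.4%, the legacy line 2/8 = 25.0% → the new line
Overall: the new line 60/146 = 41.1%, the legacy line 84/148 = 56.8% → the legacy line
The new line wins each shift group but the legacy line wins overall — the comparison reverses. The new line's units skew toward day shift, which has a lower base rate.

Yes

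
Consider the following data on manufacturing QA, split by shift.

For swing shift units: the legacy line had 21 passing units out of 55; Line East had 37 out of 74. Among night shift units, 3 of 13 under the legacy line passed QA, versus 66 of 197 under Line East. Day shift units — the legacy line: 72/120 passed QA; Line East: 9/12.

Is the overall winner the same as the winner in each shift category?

No

Swing shift: the legacy line 21/55 = 38.2%, Line East 37/74 = 50.0% → Line East
Night shift: the legacy line 3/13 = 23.1%, Line East 66/197 = 33.5% → Line East
Day shift: the legacy line 72/120 = 60.0%, Line East 9/12 = 75.0% → Line East
Overall: the legacy line 96/188 = 51.1%, Line East 112/283 = 39.6% → the legacy line
Line East wins each shift group but the legacy line wins overall — the comparison reverses. Line East's units skew toward night shift, which has a lower base rate.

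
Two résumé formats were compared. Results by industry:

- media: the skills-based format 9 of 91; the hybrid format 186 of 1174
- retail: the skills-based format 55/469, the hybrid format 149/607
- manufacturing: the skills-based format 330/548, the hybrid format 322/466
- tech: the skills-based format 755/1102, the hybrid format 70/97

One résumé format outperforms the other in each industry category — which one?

Media: the skills-based format 9/91 = 9.9%, the hybrid format 186/1174 = 15.8% → the hybrid format
Retail: the skills-based format 55/469 = 11.7%, the hybrid format 149/607 = 24.5% → the hybrid format
Manufacturing: the skills-based format 330/548 = 60.2%, the hybrid format 322/466 = 69.1% → the hybrid format
Tech: the skills-based format 755/1102 = 68.5%, the hybrid format 70/97 = 72.2% → the hybrid format
The hybrid format has the higher rate in all 4 groups.

the hybrid format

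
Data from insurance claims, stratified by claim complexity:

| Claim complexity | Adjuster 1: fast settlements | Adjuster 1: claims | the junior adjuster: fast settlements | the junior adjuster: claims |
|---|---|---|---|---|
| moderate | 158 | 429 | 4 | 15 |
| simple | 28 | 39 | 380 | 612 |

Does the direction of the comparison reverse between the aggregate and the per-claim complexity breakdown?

Yes

Moderate: Adjuster 1 158/429 = 36.8%, the junior adjuster 4/15 = 26.7% → Adjuster 1
Simple: Adjuster 1 28/39 = 71.8%, the junior adjuster 380/612 = 62.1% → Adjuster 1
Overall: Adjuster 1 186/468 = 39.7%, the junior adjuster 384/627 = 61.2% → the junior adjuster
Adjuster 1 wins each claim group but the junior adjuster wins overall — the comparison reverses. Adjuster 1's claims skew toward moderate, which has a lower base rate.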